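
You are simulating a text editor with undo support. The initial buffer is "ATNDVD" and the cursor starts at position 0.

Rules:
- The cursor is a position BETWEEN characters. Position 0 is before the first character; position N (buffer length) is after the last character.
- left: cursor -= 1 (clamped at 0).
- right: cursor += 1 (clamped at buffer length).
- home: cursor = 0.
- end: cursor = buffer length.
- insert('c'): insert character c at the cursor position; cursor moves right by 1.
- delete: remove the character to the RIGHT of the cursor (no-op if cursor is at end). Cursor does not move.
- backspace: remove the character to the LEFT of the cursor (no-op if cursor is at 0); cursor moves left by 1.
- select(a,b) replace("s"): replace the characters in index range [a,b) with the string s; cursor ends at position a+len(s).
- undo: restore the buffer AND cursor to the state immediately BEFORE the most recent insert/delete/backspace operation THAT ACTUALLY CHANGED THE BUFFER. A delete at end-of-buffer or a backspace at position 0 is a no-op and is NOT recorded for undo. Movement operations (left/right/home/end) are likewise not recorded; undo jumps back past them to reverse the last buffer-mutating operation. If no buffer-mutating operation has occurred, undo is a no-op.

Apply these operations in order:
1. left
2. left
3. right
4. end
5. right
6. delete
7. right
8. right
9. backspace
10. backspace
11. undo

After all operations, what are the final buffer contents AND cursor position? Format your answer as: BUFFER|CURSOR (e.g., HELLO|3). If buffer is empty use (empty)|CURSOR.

After op 1 (left): buf='ATNDVD' cursor=0
After op 2 (left): buf='ATNDVD' cursor=0
After op 3 (right): buf='ATNDVD' cursor=1
After op 4 (end): buf='ATNDVD' cursor=6
After op 5 (right): buf='ATNDVD' cursor=6
After op 6 (delete): buf='ATNDVD' cursor=6
After op 7 (right): buf='ATNDVD' cursor=6
After op 8 (right): buf='ATNDVD' cursor=6
After op 9 (backspace): buf='ATNDV' cursor=5
After op 10 (backspace): buf='ATND' cursor=4
After op 11 (undo): buf='ATNDV' cursor=5

Answer: ATNDV|5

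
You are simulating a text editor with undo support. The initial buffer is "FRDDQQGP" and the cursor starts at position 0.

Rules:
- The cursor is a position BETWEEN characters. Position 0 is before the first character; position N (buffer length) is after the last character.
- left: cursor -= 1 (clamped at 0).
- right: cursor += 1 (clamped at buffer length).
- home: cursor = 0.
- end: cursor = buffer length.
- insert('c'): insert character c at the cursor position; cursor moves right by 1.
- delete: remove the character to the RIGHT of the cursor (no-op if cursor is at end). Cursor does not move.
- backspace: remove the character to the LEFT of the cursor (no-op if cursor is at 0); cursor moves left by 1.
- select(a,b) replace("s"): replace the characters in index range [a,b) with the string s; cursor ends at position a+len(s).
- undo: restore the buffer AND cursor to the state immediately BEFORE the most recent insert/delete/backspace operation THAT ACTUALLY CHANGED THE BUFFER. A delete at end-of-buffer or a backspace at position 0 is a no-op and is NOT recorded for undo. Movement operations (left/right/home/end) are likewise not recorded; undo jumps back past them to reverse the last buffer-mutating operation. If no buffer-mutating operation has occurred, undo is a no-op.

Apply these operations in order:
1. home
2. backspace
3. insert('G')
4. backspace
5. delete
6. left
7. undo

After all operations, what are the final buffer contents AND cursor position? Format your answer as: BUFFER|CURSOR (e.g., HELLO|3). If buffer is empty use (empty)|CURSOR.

Answer: FRDDQQGP|0

Derivation:
After op 1 (home): buf='FRDDQQGP' cursor=0
After op 2 (backspace): buf='FRDDQQGP' cursor=0
After op 3 (insert('G')): buf='GFRDDQQGP' cursor=1
After op 4 (backspace): buf='FRDDQQGP' cursor=0
After op 5 (delete): buf='RDDQQGP' cursor=0
After op 6 (left): buf='RDDQQGP' cursor=0
After op 7 (undo): buf='FRDDQQGP' cursor=0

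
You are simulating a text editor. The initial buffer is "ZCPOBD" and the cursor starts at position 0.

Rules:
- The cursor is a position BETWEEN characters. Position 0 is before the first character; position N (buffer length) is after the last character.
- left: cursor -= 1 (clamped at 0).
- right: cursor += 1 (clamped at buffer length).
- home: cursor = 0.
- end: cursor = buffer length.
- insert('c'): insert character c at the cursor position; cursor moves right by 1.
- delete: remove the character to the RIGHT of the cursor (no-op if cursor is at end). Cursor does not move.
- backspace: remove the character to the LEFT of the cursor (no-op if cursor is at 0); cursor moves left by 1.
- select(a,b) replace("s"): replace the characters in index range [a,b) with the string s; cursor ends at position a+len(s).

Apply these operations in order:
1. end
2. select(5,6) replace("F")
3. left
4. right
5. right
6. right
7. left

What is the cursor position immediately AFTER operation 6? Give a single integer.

After op 1 (end): buf='ZCPOBD' cursor=6
After op 2 (select(5,6) replace("F")): buf='ZCPOBF' cursor=6
After op 3 (left): buf='ZCPOBF' cursor=5
After op 4 (right): buf='ZCPOBF' cursor=6
After op 5 (right): buf='ZCPOBF' cursor=6
After op 6 (right): buf='ZCPOBF' cursor=6

Answer: 6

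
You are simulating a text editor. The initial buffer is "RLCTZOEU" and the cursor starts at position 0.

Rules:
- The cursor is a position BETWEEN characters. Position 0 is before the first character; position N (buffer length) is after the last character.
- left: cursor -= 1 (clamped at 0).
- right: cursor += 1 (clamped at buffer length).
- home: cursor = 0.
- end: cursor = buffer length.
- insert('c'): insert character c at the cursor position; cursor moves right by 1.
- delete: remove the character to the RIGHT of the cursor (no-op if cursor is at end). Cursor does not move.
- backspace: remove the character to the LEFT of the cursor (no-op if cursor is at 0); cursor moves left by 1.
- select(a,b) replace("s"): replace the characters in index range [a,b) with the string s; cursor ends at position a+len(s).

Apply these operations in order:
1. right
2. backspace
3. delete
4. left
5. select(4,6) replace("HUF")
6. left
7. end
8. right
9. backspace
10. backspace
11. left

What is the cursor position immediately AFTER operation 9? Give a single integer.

Answer: 6

Derivation:
After op 1 (right): buf='RLCTZOEU' cursor=1
After op 2 (backspace): buf='LCTZOEU' cursor=0
After op 3 (delete): buf='CTZOEU' cursor=0
After op 4 (left): buf='CTZOEU' cursor=0
After op 5 (select(4,6) replace("HUF")): buf='CTZOHUF' cursor=7
After op 6 (left): buf='CTZOHUF' cursor=6
After op 7 (end): buf='CTZOHUF' cursor=7
After op 8 (right): buf='CTZOHUF' cursor=7
After op 9 (backspace): buf='CTZOHU' cursor=6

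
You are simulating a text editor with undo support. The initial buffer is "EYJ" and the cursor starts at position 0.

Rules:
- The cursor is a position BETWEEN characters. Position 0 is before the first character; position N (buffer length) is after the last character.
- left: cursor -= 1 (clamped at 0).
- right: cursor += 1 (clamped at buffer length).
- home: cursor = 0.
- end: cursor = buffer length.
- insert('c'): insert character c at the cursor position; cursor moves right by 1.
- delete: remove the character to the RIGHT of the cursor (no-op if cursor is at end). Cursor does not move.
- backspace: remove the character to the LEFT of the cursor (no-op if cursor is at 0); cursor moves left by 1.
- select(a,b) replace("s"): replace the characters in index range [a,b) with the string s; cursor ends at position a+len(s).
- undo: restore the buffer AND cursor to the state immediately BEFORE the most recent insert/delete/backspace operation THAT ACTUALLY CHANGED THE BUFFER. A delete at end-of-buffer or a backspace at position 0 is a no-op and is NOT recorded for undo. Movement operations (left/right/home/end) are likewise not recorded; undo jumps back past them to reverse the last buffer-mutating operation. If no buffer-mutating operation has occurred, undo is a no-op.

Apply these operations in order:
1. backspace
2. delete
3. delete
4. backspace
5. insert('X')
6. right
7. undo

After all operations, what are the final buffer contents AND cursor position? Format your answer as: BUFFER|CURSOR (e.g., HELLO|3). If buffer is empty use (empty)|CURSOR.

After op 1 (backspace): buf='EYJ' cursor=0
After op 2 (delete): buf='YJ' cursor=0
After op 3 (delete): buf='J' cursor=0
After op 4 (backspace): buf='J' cursor=0
After op 5 (insert('X')): buf='XJ' cursor=1
After op 6 (right): buf='XJ' cursor=2
After op 7 (undo): buf='J' cursor=0

Answer: J|0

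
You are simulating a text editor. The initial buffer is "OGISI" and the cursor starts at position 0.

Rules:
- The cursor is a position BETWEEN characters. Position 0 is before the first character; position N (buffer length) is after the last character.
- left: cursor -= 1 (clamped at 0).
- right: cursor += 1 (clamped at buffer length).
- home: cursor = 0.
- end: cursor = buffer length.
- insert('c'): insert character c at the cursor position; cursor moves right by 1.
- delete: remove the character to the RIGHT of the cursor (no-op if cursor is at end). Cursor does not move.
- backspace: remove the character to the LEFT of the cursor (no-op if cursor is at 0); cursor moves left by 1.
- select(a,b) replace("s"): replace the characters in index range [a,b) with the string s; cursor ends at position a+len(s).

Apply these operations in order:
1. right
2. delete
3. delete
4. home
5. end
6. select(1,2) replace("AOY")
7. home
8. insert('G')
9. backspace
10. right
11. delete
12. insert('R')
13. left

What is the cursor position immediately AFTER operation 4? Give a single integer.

After op 1 (right): buf='OGISI' cursor=1
After op 2 (delete): buf='OISI' cursor=1
After op 3 (delete): buf='OSI' cursor=1
After op 4 (home): buf='OSI' cursor=0

Answer: 0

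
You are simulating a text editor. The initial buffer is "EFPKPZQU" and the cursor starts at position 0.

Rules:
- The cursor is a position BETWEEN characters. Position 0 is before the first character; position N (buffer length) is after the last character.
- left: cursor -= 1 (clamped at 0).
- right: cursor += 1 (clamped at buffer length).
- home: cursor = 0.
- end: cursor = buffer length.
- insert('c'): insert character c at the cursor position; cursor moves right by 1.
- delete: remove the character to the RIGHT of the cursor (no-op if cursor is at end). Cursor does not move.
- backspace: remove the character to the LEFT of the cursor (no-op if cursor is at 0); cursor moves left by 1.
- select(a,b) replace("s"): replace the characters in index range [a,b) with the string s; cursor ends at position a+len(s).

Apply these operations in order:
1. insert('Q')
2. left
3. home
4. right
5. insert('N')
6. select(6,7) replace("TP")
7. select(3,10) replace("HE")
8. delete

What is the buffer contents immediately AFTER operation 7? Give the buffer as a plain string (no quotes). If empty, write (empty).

Answer: QNEHEU

Derivation:
After op 1 (insert('Q')): buf='QEFPKPZQU' cursor=1
After op 2 (left): buf='QEFPKPZQU' cursor=0
After op 3 (home): buf='QEFPKPZQU' cursor=0
After op 4 (right): buf='QEFPKPZQU' cursor=1
After op 5 (insert('N')): buf='QNEFPKPZQU' cursor=2
After op 6 (select(6,7) replace("TP")): buf='QNEFPKTPZQU' cursor=8
After op 7 (select(3,10) replace("HE")): buf='QNEHEU' cursor=5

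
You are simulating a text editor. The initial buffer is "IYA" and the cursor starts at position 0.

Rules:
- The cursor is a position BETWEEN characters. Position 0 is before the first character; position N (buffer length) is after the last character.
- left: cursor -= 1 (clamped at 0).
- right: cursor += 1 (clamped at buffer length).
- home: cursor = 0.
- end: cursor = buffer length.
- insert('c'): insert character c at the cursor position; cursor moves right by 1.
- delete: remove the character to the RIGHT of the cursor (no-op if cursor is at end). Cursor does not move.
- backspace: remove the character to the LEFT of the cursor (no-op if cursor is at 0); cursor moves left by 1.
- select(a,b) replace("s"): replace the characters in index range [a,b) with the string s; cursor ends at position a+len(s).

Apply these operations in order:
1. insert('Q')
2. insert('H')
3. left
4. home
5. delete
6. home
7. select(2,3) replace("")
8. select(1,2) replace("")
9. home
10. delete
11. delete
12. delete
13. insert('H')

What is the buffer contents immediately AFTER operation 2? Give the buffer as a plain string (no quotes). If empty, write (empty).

After op 1 (insert('Q')): buf='QIYA' cursor=1
After op 2 (insert('H')): buf='QHIYA' cursor=2

Answer: QHIYA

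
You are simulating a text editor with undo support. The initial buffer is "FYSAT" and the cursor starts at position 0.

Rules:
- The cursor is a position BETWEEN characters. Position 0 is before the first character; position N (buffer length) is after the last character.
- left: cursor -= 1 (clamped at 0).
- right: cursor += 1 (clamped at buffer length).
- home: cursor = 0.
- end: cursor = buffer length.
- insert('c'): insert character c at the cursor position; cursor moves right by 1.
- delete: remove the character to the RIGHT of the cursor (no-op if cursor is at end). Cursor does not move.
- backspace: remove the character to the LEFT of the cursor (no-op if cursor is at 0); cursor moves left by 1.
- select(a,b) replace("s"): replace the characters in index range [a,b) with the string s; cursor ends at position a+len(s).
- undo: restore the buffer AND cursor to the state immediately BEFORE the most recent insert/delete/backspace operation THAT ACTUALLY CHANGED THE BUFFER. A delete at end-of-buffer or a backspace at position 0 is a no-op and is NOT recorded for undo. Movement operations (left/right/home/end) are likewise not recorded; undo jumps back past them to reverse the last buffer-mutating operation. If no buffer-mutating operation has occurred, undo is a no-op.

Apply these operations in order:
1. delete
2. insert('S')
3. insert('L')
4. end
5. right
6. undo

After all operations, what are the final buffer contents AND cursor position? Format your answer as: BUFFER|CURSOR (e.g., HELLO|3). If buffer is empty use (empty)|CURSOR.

After op 1 (delete): buf='YSAT' cursor=0
After op 2 (insert('S')): buf='SYSAT' cursor=1
After op 3 (insert('L')): buf='SLYSAT' cursor=2
After op 4 (end): buf='SLYSAT' cursor=6
After op 5 (right): buf='SLYSAT' cursor=6
After op 6 (undo): buf='SYSAT' cursor=1

Answer: SYSAT|1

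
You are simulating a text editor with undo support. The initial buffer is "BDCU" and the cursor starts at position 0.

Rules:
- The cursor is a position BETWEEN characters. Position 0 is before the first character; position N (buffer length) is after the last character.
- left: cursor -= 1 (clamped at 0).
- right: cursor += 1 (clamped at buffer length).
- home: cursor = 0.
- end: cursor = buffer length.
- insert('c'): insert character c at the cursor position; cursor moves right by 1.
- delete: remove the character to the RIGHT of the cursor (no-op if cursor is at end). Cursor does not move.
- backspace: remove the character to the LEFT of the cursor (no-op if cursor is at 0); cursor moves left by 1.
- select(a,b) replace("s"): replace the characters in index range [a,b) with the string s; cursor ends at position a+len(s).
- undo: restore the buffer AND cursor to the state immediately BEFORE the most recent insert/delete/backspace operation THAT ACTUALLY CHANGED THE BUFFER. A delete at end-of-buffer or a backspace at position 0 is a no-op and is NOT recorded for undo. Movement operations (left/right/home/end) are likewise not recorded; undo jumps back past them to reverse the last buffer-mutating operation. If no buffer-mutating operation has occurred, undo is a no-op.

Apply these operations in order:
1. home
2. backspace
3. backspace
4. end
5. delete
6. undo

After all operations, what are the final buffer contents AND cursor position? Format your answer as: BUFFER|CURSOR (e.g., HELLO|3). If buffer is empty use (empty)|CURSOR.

After op 1 (home): buf='BDCU' cursor=0
After op 2 (backspace): buf='BDCU' cursor=0
After op 3 (backspace): buf='BDCU' cursor=0
After op 4 (end): buf='BDCU' cursor=4
After op 5 (delete): buf='BDCU' cursor=4
After op 6 (undo): buf='BDCU' cursor=4

Answer: BDCU|4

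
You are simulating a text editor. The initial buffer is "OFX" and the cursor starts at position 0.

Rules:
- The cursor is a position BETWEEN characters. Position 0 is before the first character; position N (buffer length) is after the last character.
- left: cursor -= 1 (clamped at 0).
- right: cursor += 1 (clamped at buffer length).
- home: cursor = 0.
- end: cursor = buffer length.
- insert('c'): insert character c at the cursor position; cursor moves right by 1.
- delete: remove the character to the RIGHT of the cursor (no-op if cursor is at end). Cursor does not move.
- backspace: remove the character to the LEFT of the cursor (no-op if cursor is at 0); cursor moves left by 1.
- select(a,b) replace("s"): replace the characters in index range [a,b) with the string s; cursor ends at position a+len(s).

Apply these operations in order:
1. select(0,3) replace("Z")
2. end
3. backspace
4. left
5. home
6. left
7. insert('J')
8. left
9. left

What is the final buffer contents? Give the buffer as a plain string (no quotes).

After op 1 (select(0,3) replace("Z")): buf='Z' cursor=1
After op 2 (end): buf='Z' cursor=1
After op 3 (backspace): buf='(empty)' cursor=0
After op 4 (left): buf='(empty)' cursor=0
After op 5 (home): buf='(empty)' cursor=0
After op 6 (left): buf='(empty)' cursor=0
After op 7 (insert('J')): buf='J' cursor=1
After op 8 (left): buf='J' cursor=0
After op 9 (left): buf='J' cursor=0

Answer: J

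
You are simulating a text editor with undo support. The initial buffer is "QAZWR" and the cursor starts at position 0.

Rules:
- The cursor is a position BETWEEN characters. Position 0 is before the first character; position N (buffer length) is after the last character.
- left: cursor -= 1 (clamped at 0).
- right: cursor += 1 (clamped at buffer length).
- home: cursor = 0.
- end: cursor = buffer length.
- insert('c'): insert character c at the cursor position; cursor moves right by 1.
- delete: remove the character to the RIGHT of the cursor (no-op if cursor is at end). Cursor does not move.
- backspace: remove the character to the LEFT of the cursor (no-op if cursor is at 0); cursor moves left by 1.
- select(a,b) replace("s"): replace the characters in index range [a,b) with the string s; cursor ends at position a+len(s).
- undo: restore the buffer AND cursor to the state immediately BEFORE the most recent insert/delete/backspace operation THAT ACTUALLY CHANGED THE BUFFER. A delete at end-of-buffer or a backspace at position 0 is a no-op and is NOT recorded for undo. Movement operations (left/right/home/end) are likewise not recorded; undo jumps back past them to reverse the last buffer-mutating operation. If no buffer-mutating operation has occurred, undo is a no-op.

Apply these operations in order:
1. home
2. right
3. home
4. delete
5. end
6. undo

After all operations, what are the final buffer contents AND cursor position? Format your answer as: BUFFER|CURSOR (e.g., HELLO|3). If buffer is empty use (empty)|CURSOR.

Answer: QAZWR|0

Derivation:
After op 1 (home): buf='QAZWR' cursor=0
After op 2 (right): buf='QAZWR' cursor=1
After op 3 (home): buf='QAZWR' cursor=0
After op 4 (delete): buf='AZWR' cursor=0
After op 5 (end): buf='AZWR' cursor=4
After op 6 (undo): buf='QAZWR' cursor=0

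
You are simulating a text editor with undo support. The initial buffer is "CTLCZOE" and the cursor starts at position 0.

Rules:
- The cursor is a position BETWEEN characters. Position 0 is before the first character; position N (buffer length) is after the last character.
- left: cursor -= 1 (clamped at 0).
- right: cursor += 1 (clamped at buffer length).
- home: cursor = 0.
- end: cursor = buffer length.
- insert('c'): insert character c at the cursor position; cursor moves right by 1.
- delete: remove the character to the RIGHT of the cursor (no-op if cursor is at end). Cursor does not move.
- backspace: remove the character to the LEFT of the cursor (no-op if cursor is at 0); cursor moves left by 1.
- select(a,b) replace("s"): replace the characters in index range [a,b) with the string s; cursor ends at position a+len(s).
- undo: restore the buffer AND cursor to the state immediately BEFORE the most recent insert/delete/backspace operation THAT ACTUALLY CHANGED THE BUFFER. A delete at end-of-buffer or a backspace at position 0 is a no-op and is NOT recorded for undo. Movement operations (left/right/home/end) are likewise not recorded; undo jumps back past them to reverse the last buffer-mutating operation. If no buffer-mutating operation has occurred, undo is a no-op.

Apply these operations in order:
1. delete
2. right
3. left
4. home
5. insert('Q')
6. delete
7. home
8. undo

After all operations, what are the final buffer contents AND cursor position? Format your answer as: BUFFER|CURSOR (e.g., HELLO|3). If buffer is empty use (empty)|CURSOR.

Answer: QTLCZOE|1

Derivation:
After op 1 (delete): buf='TLCZOE' cursor=0
After op 2 (right): buf='TLCZOE' cursor=1
After op 3 (left): buf='TLCZOE' cursor=0
After op 4 (home): buf='TLCZOE' cursor=0
After op 5 (insert('Q')): buf='QTLCZOE' cursor=1
After op 6 (delete): buf='QLCZOE' cursor=1
After op 7 (home): buf='QLCZOE' cursor=0
After op 8 (undo): buf='QTLCZOE' cursor=1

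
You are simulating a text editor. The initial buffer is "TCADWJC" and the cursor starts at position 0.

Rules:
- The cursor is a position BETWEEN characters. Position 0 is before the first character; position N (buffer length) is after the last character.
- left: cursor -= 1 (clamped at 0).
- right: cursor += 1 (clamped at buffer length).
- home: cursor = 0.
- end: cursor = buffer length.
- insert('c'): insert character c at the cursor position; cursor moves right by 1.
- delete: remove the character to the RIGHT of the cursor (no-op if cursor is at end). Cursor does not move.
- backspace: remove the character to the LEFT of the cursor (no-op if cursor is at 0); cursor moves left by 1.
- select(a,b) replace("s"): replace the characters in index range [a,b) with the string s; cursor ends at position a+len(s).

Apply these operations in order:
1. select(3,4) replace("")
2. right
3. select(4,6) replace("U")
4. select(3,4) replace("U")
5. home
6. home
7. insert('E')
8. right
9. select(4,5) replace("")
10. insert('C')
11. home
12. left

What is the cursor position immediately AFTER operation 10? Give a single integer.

After op 1 (select(3,4) replace("")): buf='TCAWJC' cursor=3
After op 2 (right): buf='TCAWJC' cursor=4
After op 3 (select(4,6) replace("U")): buf='TCAWU' cursor=5
After op 4 (select(3,4) replace("U")): buf='TCAUU' cursor=4
After op 5 (home): buf='TCAUU' cursor=0
After op 6 (home): buf='TCAUU' cursor=0
After op 7 (insert('E')): buf='ETCAUU' cursor=1
After op 8 (right): buf='ETCAUU' cursor=2
After op 9 (select(4,5) replace("")): buf='ETCAU' cursor=4
After op 10 (insert('C')): buf='ETCACU' cursor=5

Answer: 5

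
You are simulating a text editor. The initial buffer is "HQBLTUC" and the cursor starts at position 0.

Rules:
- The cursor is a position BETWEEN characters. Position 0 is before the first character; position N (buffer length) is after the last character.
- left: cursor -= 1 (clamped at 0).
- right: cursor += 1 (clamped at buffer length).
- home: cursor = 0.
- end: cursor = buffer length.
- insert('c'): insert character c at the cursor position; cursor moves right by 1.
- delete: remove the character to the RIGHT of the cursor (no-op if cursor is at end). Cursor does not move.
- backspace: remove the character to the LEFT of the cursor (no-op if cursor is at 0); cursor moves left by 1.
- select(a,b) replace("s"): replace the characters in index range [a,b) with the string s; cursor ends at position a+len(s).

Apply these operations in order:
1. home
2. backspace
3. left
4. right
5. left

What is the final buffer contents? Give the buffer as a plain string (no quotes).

Answer: HQBLTUC

Derivation:
After op 1 (home): buf='HQBLTUC' cursor=0
After op 2 (backspace): buf='HQBLTUC' cursor=0
After op 3 (left): buf='HQBLTUC' cursor=0
After op 4 (right): buf='HQBLTUC' cursor=1
After op 5 (left): buf='HQBLTUC' cursor=0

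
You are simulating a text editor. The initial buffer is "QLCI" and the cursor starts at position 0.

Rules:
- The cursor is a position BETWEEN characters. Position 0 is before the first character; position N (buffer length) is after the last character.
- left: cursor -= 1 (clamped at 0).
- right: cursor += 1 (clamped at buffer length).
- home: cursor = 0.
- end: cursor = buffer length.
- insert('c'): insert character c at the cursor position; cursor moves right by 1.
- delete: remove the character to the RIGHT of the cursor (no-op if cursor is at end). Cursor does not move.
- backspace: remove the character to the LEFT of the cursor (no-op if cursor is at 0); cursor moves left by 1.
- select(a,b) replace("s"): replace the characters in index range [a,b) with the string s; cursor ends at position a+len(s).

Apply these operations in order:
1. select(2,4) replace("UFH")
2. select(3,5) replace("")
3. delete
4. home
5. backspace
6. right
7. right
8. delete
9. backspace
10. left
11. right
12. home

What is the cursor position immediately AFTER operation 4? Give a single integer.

Answer: 0

Derivation:
After op 1 (select(2,4) replace("UFH")): buf='QLUFH' cursor=5
After op 2 (select(3,5) replace("")): buf='QLU' cursor=3
After op 3 (delete): buf='QLU' cursor=3
After op 4 (home): buf='QLU' cursor=0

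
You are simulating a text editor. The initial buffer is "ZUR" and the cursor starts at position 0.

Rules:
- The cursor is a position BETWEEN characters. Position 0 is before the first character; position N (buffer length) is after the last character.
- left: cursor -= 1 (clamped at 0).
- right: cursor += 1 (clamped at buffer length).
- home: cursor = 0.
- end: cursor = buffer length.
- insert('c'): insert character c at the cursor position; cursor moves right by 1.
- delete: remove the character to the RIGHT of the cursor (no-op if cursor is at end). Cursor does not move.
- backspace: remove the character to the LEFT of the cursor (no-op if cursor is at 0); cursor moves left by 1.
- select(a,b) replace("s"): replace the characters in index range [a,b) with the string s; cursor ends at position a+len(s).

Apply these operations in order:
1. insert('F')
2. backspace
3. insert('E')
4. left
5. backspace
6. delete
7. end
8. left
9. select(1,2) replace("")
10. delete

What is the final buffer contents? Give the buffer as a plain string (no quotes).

After op 1 (insert('F')): buf='FZUR' cursor=1
After op 2 (backspace): buf='ZUR' cursor=0
After op 3 (insert('E')): buf='EZUR' cursor=1
After op 4 (left): buf='EZUR' cursor=0
After op 5 (backspace): buf='EZUR' cursor=0
After op 6 (delete): buf='ZUR' cursor=0
After op 7 (end): buf='ZUR' cursor=3
After op 8 (left): buf='ZUR' cursor=2
After op 9 (select(1,2) replace("")): buf='ZR' cursor=1
After op 10 (delete): buf='Z' cursor=1

Answer: Z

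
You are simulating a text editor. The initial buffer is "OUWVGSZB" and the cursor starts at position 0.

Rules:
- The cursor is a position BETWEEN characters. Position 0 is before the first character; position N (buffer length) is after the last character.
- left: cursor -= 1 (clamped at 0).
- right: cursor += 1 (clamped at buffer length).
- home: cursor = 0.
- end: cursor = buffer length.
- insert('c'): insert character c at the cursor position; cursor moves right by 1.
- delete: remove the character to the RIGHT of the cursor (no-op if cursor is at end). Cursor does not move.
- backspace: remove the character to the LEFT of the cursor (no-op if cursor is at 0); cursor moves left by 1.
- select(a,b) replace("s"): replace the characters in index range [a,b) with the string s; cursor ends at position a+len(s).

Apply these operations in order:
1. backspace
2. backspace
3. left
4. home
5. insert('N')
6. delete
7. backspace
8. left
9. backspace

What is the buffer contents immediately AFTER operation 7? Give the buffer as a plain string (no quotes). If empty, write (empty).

Answer: UWVGSZB

Derivation:
After op 1 (backspace): buf='OUWVGSZB' cursor=0
After op 2 (backspace): buf='OUWVGSZB' cursor=0
After op 3 (left): buf='OUWVGSZB' cursor=0
After op 4 (home): buf='OUWVGSZB' cursor=0
After op 5 (insert('N')): buf='NOUWVGSZB' cursor=1
After op 6 (delete): buf='NUWVGSZB' cursor=1
After op 7 (backspace): buf='UWVGSZB' cursor=0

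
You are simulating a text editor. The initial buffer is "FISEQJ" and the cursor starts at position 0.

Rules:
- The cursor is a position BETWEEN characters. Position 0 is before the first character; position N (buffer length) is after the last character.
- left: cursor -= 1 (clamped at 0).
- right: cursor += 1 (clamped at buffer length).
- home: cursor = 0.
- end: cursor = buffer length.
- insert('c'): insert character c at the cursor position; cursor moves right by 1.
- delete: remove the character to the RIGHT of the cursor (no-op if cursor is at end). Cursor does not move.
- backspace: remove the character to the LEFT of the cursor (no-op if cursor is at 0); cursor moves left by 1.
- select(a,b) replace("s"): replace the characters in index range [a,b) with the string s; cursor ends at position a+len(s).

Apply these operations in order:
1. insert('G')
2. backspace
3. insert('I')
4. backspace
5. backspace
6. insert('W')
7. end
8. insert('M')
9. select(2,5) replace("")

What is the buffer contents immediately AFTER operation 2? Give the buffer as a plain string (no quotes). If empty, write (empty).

After op 1 (insert('G')): buf='GFISEQJ' cursor=1
After op 2 (backspace): buf='FISEQJ' cursor=0

Answer: FISEQJ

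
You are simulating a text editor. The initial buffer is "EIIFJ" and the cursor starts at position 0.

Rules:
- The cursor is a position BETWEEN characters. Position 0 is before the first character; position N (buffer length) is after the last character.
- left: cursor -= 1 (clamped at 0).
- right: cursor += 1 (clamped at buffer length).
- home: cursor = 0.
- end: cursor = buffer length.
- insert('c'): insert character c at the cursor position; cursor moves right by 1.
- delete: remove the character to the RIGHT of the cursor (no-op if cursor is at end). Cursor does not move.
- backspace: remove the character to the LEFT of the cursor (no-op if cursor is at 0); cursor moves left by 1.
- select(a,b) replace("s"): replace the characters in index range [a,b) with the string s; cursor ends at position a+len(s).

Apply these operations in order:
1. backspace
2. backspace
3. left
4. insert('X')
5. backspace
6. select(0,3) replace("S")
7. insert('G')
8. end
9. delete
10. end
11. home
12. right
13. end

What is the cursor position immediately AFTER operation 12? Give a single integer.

After op 1 (backspace): buf='EIIFJ' cursor=0
After op 2 (backspace): buf='EIIFJ' cursor=0
After op 3 (left): buf='EIIFJ' cursor=0
After op 4 (insert('X')): buf='XEIIFJ' cursor=1
After op 5 (backspace): buf='EIIFJ' cursor=0
After op 6 (select(0,3) replace("S")): buf='SFJ' cursor=1
After op 7 (insert('G')): buf='SGFJ' cursor=2
After op 8 (end): buf='SGFJ' cursor=4
After op 9 (delete): buf='SGFJ' cursor=4
After op 10 (end): buf='SGFJ' cursor=4
After op 11 (home): buf='SGFJ' cursor=0
After op 12 (right): buf='SGFJ' cursor=1

Answer: 1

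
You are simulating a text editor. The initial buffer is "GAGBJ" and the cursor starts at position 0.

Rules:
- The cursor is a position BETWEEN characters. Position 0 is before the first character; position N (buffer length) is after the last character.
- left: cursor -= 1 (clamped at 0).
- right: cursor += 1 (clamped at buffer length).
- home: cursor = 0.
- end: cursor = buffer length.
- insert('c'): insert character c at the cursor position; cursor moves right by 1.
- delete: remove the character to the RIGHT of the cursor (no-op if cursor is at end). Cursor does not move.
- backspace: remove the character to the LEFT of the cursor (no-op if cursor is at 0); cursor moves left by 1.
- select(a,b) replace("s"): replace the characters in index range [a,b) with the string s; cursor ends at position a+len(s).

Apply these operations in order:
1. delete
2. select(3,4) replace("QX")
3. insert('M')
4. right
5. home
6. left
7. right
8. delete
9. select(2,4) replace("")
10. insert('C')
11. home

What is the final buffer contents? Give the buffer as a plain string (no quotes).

Answer: ABCM

Derivation:
After op 1 (delete): buf='AGBJ' cursor=0
After op 2 (select(3,4) replace("QX")): buf='AGBQX' cursor=5
After op 3 (insert('M')): buf='AGBQXM' cursor=6
After op 4 (right): buf='AGBQXM' cursor=6
After op 5 (home): buf='AGBQXM' cursor=0
After op 6 (left): buf='AGBQXM' cursor=0
After op 7 (right): buf='AGBQXM' cursor=1
After op 8 (delete): buf='ABQXM' cursor=1
After op 9 (select(2,4) replace("")): buf='ABM' cursor=2
After op 10 (insert('C')): buf='ABCM' cursor=3
After op 11 (home): buf='ABCM' cursor=0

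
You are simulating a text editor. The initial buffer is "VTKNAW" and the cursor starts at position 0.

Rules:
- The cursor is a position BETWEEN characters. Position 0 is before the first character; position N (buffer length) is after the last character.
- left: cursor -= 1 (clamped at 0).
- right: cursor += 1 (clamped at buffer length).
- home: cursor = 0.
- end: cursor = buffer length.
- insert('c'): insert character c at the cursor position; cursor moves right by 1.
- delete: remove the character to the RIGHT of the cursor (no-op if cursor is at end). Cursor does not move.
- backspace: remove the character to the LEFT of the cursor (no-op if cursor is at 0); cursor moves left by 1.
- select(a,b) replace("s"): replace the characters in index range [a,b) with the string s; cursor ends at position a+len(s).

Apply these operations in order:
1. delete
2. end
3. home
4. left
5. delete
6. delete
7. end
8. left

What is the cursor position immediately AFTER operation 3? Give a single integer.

Answer: 0

Derivation:
After op 1 (delete): buf='TKNAW' cursor=0
After op 2 (end): buf='TKNAW' cursor=5
After op 3 (home): buf='TKNAW' cursor=0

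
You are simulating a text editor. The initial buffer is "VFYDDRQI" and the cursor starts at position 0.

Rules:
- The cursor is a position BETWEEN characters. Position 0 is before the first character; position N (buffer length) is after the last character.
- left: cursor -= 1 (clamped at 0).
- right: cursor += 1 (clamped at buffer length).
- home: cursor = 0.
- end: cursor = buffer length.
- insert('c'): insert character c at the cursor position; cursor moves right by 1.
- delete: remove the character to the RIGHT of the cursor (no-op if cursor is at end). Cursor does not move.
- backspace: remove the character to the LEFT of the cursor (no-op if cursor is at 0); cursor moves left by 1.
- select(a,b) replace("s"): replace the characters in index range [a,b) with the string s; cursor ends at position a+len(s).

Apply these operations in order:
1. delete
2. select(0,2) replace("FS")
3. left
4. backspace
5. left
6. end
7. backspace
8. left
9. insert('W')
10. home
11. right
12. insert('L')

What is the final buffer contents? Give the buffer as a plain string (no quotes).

Answer: SLDDRWQ

Derivation:
After op 1 (delete): buf='FYDDRQI' cursor=0
After op 2 (select(0,2) replace("FS")): buf='FSDDRQI' cursor=2
After op 3 (left): buf='FSDDRQI' cursor=1
After op 4 (backspace): buf='SDDRQI' cursor=0
After op 5 (left): buf='SDDRQI' cursor=0
After op 6 (end): buf='SDDRQI' cursor=6
After op 7 (backspace): buf='SDDRQ' cursor=5
After op 8 (left): buf='SDDRQ' cursor=4
After op 9 (insert('W')): buf='SDDRWQ' cursor=5
After op 10 (home): buf='SDDRWQ' cursor=0
After op 11 (right): buf='SDDRWQ' cursor=1
After op 12 (insert('L')): buf='SLDDRWQ' cursor=2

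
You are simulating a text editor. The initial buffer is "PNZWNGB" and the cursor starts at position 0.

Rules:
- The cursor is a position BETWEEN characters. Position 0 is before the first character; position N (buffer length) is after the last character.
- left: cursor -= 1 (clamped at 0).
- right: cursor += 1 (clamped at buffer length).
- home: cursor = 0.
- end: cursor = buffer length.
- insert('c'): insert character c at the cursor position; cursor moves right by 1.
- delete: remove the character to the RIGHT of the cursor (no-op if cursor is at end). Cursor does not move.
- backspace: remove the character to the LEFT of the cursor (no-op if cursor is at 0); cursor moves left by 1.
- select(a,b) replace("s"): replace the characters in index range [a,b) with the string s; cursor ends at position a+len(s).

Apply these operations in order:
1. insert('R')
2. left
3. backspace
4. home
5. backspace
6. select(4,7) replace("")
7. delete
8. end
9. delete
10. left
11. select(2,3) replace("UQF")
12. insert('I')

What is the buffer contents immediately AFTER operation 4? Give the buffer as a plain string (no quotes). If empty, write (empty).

After op 1 (insert('R')): buf='RPNZWNGB' cursor=1
After op 2 (left): buf='RPNZWNGB' cursor=0
After op 3 (backspace): buf='RPNZWNGB' cursor=0
After op 4 (home): buf='RPNZWNGB' cursor=0

Answer: RPNZWNGB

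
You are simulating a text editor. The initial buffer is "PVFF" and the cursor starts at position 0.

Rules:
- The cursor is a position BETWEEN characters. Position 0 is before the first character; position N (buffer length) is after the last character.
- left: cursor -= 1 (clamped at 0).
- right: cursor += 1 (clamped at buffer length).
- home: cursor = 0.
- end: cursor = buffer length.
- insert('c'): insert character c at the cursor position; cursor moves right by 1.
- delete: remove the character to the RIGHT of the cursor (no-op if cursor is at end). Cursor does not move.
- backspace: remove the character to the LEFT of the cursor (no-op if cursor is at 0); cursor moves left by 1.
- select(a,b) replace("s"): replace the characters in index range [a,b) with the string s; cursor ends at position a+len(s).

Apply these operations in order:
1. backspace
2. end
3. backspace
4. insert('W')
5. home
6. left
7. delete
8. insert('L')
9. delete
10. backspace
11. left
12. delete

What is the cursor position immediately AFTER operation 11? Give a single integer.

After op 1 (backspace): buf='PVFF' cursor=0
After op 2 (end): buf='PVFF' cursor=4
After op 3 (backspace): buf='PVF' cursor=3
After op 4 (insert('W')): buf='PVFW' cursor=4
After op 5 (home): buf='PVFW' cursor=0
After op 6 (left): buf='PVFW' cursor=0
After op 7 (delete): buf='VFW' cursor=0
After op 8 (insert('L')): buf='LVFW' cursor=1
After op 9 (delete): buf='LFW' cursor=1
After op 10 (backspace): buf='FW' cursor=0
After op 11 (left): buf='FW' cursor=0

Answer: 0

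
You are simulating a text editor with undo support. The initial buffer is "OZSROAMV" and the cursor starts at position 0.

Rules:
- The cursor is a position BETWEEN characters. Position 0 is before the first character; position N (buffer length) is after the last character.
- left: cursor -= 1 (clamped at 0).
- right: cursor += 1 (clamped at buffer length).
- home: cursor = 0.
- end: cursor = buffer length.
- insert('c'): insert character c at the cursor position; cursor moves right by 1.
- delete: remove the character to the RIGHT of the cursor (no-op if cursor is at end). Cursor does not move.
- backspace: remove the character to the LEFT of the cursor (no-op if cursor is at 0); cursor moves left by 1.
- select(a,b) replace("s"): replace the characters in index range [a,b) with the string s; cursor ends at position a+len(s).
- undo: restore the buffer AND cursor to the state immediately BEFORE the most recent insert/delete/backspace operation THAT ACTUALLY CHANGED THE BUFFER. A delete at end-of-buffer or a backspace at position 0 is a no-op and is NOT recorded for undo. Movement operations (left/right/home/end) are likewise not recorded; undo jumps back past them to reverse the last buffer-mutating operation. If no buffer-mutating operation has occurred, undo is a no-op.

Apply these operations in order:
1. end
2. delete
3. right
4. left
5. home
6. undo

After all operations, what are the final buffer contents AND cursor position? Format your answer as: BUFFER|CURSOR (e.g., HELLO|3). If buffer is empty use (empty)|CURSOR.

Answer: OZSROAMV|0

Derivation:
After op 1 (end): buf='OZSROAMV' cursor=8
After op 2 (delete): buf='OZSROAMV' cursor=8
After op 3 (right): buf='OZSROAMV' cursor=8
After op 4 (left): buf='OZSROAMV' cursor=7
After op 5 (home): buf='OZSROAMV' cursor=0
After op 6 (undo): buf='OZSROAMV' cursor=0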